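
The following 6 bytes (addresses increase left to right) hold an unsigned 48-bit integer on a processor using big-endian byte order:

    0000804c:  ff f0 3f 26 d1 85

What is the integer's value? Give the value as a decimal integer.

Big-endian: lowest address holds the most-significant byte.
The bytes are already most-significant first: 0xFFF03F26D185.
0xFFF03F26D185 = 281407316742533.

281407316742533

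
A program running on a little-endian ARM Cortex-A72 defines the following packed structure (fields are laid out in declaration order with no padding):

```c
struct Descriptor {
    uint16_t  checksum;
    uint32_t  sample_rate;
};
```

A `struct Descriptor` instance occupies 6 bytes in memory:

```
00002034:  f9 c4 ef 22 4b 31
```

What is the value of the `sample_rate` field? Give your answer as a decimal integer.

`sample_rate` follows `checksum` (2 bytes), so it starts at byte offset 2 and occupies 4 bytes.
Bytes at offsets 2..5: EF 22 4B 31.
Little-endian: lowest address holds the least-significant byte.
Reassemble most-significant byte first: 31 4B 22 EF → 0x314B22EF.
0x314B22EF = 827007727.

827007727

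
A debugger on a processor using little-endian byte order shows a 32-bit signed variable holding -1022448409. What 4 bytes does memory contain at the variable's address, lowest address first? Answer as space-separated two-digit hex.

E7 AC 0E C3

Two's complement of -1022448409 in 32 bits: 1022448409 = 0x3CF15319; invert → 0xC30EACE6; add 1 → 0xC30EACE7.
Split into bytes (most-significant first): C3 0E AC E7.
In little-endian order the low byte comes first in memory.
So at ascending addresses the bytes are E7 AC 0E C3.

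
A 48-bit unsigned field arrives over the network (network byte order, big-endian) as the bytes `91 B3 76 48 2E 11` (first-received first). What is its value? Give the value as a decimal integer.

In big-endian order the high byte comes first in memory.
The bytes are already most-significant first: 0x91B376482E11.
0x91B376482E11 = 160199969615377.

160199969615377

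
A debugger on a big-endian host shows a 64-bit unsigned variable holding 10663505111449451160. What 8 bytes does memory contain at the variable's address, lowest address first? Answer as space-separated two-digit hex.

93 FC 61 66 B4 81 BA 98

10663505111449451160 in hexadecimal, padded to 64 bits, is 0x93FC6166B481BA98.
Split into bytes (most-significant first): 93 FC 61 66 B4 81 BA 98.
Big-endian stores the most-significant byte at the lowest address.
So the memory order matches the most-significant-first order: 93 FC 61 66 B4 81 BA 98.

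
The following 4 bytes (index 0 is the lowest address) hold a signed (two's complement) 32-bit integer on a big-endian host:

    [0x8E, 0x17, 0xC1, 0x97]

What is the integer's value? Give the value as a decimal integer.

Big-endian: lowest address holds the most-significant byte.
The bytes are already most-significant first: 0x8E17C197.
Top bit is set, so as a signed 32-bit value this is 0x8E17C197 − 2^32 = -1911045737.

-1911045737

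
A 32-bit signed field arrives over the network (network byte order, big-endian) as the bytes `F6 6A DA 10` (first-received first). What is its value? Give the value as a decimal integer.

-160769520

In big-endian order the high byte comes first in memory.
The bytes are already most-significant first: 0xF66ADA10.
Top bit is set, so as a signed 32-bit value this is 0xF66ADA10 − 2^32 = -160769520.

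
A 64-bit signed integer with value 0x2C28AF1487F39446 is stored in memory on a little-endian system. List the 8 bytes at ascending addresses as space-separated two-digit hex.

Split into bytes (most-significant first): 2C 28 AF 14 87 F3 94 46.
In little-endian order the low byte comes first in memory.
So at ascending addresses the bytes are 46 94 F3 87 14 AF 28 2C.

46 94 F3 87 14 AF 28 2C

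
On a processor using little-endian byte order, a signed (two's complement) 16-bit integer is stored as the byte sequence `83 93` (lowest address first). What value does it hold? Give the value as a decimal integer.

Little-endian stores the least-significant byte at the lowest address.
Reassemble most-significant byte first: 93 83 → 0x9383.
Top bit is set, so as a signed 16-bit value this is 0x9383 − 2^16 = -27773.

-27773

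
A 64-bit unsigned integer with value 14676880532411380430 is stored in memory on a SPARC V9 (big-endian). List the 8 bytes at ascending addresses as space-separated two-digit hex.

CB AE C1 15 31 39 F2 CE

14676880532411380430 in hexadecimal, padded to 64 bits, is 0xCBAEC1153139F2CE.
Split into bytes (most-significant first): CB AE C1 15 31 39 F2 CE.
Big-endian stores the most-significant byte at the lowest address.
So the memory order matches the most-significant-first order: CB AE C1 15 31 39 F2 CE.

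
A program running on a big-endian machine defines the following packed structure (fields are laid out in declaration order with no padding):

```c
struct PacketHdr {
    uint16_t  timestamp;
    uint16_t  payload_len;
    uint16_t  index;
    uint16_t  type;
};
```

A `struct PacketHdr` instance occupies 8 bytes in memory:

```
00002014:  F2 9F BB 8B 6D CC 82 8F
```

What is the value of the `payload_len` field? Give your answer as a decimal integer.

`payload_len` follows `timestamp` (2 bytes), so it starts at byte offset 2 and occupies 2 bytes.
Bytes at offsets 2..3: BB 8B.
In big-endian order the high byte comes first in memory.
The bytes are already most-significant first: 0xBB8B.
0xBB8B = 48011.

48011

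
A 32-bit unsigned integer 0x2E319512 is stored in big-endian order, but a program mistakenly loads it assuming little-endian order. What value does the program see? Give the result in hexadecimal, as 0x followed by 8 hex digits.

Stored big-endian, the bytes at ascending addresses are 2E 31 95 12.
Read back as little-endian, the first byte is least significant, giving 0x1295312E.

0x1295312E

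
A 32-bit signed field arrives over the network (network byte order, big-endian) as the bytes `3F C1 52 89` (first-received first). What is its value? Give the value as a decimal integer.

Big-endian stores the most-significant byte at the lowest address.
The bytes are already most-significant first: 0x3FC15289.
0x3FC15289 = 1069634185.

1069634185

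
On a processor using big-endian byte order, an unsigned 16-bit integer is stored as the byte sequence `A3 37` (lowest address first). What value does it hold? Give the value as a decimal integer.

Big-endian: lowest address holds the most-significant byte.
The bytes are already most-significant first: 0xA337.
0xA337 = 41783.

41783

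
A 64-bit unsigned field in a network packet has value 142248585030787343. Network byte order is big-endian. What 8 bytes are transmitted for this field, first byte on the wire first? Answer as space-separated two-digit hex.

142248585030787343 in hexadecimal, padded to 64 bits, is 0x01F95E559C8FE10F.
Split into bytes (most-significant first): 01 F9 5E 55 9C 8F E1 0F.
In big-endian order the high byte comes first in memory.
So the memory order matches the most-significant-first order: 01 F9 5E 55 9C 8F E1 0F.

01 F9 5E 55 9C 8F E1 0F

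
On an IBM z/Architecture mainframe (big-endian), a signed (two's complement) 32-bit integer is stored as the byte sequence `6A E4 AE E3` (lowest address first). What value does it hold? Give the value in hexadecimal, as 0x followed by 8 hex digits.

In big-endian order the high byte comes first in memory.
The bytes are already most-significant first: 0x6AE4AEE3.

0x6AE4AEE3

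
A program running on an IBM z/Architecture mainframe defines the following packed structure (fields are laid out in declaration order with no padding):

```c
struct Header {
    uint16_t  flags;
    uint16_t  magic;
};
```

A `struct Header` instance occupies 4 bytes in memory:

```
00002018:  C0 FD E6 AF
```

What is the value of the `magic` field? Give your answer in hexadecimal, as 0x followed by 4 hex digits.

`magic` follows `flags` (2 bytes), so it starts at byte offset 2 and occupies 2 bytes.
Bytes at offsets 2..3: E6 AF.
In big-endian order the high byte comes first in memory.
The bytes are already most-significant first: 0xE6AF.

0xE6AF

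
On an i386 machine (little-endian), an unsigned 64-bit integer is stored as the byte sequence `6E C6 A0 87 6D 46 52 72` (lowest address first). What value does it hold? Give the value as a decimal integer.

8237724104654898798

Little-endian stores the least-significant byte at the lowest address.
Reassemble most-significant byte first: 72 52 46 6D 87 A0 C6 6E → 0x7252466D87A0C66E.
0x7252466D87A0C66E = 8237724104654898798.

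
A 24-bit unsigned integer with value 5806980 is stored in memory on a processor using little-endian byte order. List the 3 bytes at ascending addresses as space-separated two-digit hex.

84 9B 58

5806980 in hexadecimal, padded to 24 bits, is 0x589B84.
Split into bytes (most-significant first): 58 9B 84.
Little-endian: lowest address holds the least-significant byte.
So at ascending addresses the bytes are 84 9B 58.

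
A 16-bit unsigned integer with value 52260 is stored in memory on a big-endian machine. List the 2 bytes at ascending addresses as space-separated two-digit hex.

CC 24

52260 in hexadecimal, padded to 16 bits, is 0xCC24.
Split into bytes (most-significant first): CC 24.
Big-endian: lowest address holds the most-significant byte.
So the memory order matches the most-significant-first order: CC 24.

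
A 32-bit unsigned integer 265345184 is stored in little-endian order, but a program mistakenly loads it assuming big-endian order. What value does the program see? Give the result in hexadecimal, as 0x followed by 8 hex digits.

0xA0D8D00F

265345184 in 32-bit hexadecimal is 0x0FD0D8A0.
Stored little-endian, the bytes at ascending addresses are A0 D8 D0 0F.
Read back as big-endian, the last byte is least significant, giving 0xA0D8D00F.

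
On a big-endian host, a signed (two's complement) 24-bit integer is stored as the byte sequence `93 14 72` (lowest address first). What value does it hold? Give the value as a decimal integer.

Big-endian stores the most-significant byte at the lowest address.
The bytes are already most-significant first: 0x931472.
Top bit is set, so as a signed 24-bit value this is 0x931472 − 2^24 = -7138190.

-7138190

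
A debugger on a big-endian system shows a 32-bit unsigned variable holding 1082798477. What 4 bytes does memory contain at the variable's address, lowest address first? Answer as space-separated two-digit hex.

40 8A 31 8D

1082798477 in hexadecimal, padded to 32 bits, is 0x408A318D.
Split into bytes (most-significant first): 40 8A 31 8D.
In big-endian order the high byte comes first in memory.
So the memory order matches the most-significant-first order: 40 8A 31 8D.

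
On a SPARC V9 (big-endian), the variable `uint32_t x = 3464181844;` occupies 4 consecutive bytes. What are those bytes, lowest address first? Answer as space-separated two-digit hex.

3464181844 in hexadecimal, padded to 32 bits, is 0xCE7B3854.
Split into bytes (most-significant first): CE 7B 38 54.
Big-endian stores the most-significant byte at the lowest address.
So the memory order matches the most-significant-first order: CE 7B 38 54.

CE 7B 38 54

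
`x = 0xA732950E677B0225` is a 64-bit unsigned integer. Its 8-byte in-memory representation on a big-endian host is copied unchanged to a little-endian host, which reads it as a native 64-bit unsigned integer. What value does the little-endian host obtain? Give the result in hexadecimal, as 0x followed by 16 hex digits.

Stored big-endian, the bytes at ascending addresses are A7 32 95 0E 67 7B 02 25.
Read back as little-endian, the first byte is least significant, giving 0x25027B670E9532A7.

0x25027B670E9532A7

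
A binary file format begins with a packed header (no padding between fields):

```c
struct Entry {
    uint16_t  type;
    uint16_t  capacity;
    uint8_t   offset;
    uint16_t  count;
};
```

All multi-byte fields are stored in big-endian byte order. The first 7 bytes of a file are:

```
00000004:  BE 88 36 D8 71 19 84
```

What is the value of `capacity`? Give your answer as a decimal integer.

14040

`capacity` follows `type` (2 bytes), so it starts at byte offset 2 and occupies 2 bytes.
Bytes at offsets 2..3: 36 D8.
In big-endian order the high byte comes first in memory.
The bytes are already most-significant first: 0x36D8.
0x36D8 = 14040.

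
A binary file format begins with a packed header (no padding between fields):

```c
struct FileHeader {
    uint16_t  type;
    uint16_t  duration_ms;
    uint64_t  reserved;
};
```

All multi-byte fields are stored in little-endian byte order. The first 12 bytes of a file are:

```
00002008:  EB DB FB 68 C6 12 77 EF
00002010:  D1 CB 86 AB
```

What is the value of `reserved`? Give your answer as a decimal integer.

12359790329891066566

`reserved` follows `type` (2 B), `duration_ms` (2 B), so it starts at offset 2 + 2 = 4 and occupies 8 bytes.
Bytes at offsets 4..11: C6 12 77 EF D1 CB 86 AB.
Little-endian: lowest address holds the least-significant byte.
Reassemble most-significant byte first: AB 86 CB D1 EF 77 12 C6 → 0xAB86CBD1EF7712C6.
0xAB86CBD1EF7712C6 = 12359790329891066566.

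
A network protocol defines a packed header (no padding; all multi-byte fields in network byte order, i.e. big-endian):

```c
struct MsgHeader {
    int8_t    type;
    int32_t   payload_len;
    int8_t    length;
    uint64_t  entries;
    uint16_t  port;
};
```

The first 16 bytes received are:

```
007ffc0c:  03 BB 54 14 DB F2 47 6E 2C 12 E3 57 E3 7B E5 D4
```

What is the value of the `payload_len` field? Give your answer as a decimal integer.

`payload_len` follows `type` (1 byte), so it starts at byte offset 1 and occupies 4 bytes.
Bytes at offsets 1..4: BB 54 14 DB.
In big-endian order the high byte comes first in memory.
The bytes are already most-significant first: 0xBB5414DB.
Top bit is set, so as a signed 32-bit value this is 0xBB5414DB − 2^32 = -1152117541.

-1152117541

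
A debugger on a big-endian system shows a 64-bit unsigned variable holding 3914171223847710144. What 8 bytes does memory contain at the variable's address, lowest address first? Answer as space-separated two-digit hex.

3914171223847710144 in hexadecimal, padded to 64 bits, is 0x3651EDFD6B7FADC0.
Split into bytes (most-significant first): 36 51 ED FD 6B 7F AD C0.
Big-endian stores the most-significant byte at the lowest address.
So the memory order matches the most-significant-first order: 36 51 ED FD 6B 7F AD C0.

36 51 ED FD 6B 7F AD C0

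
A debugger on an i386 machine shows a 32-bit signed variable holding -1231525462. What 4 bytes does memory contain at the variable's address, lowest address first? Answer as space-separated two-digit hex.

Two's complement of -1231525462 in 32 bits: 1231525462 = 0x49679656; invert → 0xB69869A9; add 1 → 0xB69869AA.
Split into bytes (most-significant first): B6 98 69 AA.
Little-endian: lowest address holds the least-significant byte.
So at ascending addresses the bytes are AA 69 98 B6.

AA 69 98 B6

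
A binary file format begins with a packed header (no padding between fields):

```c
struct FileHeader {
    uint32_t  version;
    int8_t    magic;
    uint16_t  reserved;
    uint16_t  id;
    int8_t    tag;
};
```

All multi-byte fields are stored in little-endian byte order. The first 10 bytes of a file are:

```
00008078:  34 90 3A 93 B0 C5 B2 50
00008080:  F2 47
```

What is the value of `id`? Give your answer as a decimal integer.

62032

`id` follows `version` (4 B), `magic` (1 B), `reserved` (2 B), so it starts at offset 4 + 1 + 2 = 7 and occupies 2 bytes.
Bytes at offsets 7..8: 50 F2.
Little-endian: lowest address holds the least-significant byte.
Reassemble most-significant byte first: F2 50 → 0xF250.
0xF250 = 62032.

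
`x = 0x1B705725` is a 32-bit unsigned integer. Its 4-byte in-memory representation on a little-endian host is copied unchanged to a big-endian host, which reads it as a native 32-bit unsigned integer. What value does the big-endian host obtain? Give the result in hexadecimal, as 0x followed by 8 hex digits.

0x2557701B

Stored little-endian, the bytes at ascending addresses are 25 57 70 1B.
Read back as big-endian, the last byte is least significant, giving 0x2557701B.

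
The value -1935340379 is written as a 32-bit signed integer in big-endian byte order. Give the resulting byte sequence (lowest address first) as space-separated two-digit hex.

Two's complement of -1935340379 in 32 bits: 1935340379 = 0x735AF35B; invert → 0x8CA50CA4; add 1 → 0x8CA50CA5.
Split into bytes (most-significant first): 8C A5 0C A5.
Big-endian stores the most-significant byte at the lowest address.
So the memory order matches the most-significant-first order: 8C A5 0C A5.

8C A5 0C A5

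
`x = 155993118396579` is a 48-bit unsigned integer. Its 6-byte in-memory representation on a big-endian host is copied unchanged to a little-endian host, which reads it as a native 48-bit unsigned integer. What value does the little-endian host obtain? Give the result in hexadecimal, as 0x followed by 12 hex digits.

155993118396579 in 48-bit hexadecimal is 0x8DDFFA68D0A3.
Stored big-endian, the bytes at ascending addresses are 8D DF FA 68 D0 A3.
Read back as little-endian, the first byte is least significant, giving 0xA3D068FADF8D.

0xA3D068FADF8D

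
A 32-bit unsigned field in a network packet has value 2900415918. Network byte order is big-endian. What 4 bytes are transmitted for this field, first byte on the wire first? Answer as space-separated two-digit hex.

AC E0 D5 AE

2900415918 in hexadecimal, padded to 32 bits, is 0xACE0D5AE.
Split into bytes (most-significant first): AC E0 D5 AE.
In big-endian order the high byte comes first in memory.
So the memory order matches the most-significant-first order: AC E0 D5 AE.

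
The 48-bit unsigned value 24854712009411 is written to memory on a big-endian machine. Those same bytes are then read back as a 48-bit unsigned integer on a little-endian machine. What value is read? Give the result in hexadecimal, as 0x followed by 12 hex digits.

24854712009411 in 48-bit hexadecimal is 0x169AF047C2C3.
Stored big-endian, the bytes at ascending addresses are 16 9A F0 47 C2 C3.
Read back as little-endian, the first byte is least significant, giving 0xC3C247F09A16.

0xC3C247F09A16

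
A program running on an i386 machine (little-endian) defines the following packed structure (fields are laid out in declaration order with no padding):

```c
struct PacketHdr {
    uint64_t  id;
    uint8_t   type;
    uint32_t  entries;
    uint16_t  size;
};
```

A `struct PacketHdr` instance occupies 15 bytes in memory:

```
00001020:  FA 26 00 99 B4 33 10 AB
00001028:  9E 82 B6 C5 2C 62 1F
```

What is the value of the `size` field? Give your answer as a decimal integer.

8034

`size` follows `id` (8 B), `type` (1 B), `entries` (4 B), so it starts at offset 8 + 1 + 4 = 13 and occupies 2 bytes.
Bytes at offsets 13..14: 62 1F.
Little-endian: lowest address holds the least-significant byte.
Reassemble most-significant byte first: 1F 62 → 0x1F62.
0x1F62 = 8034.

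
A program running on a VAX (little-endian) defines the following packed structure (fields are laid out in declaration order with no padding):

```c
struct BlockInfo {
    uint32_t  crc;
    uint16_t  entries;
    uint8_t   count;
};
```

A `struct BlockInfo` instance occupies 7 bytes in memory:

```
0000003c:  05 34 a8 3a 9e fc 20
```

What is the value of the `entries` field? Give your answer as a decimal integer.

`entries` follows `crc` (4 bytes), so it starts at byte offset 4 and occupies 2 bytes.
Bytes at offsets 4..5: 9E FC.
In little-endian order the low byte comes first in memory.
Reassemble most-significant byte first: FC 9E → 0xFC9E.
0xFC9E = 64670.

64670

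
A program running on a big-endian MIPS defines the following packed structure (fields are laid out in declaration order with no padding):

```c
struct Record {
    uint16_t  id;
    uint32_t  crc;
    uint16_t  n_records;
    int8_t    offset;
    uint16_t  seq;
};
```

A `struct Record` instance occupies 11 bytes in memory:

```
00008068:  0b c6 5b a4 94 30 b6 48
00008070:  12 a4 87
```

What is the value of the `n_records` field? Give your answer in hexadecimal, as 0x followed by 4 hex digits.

0xB648

`n_records` follows `id` (2 B), `crc` (4 B), so it starts at offset 2 + 4 = 6 and occupies 2 bytes.
Bytes at offsets 6..7: B6 48.
Big-endian: lowest address holds the most-significant byte.
The bytes are already most-significant first: 0xB648.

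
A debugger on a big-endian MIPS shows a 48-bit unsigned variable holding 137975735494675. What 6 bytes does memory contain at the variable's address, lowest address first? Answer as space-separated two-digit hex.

7D 7C FA B3 A8 13

137975735494675 in hexadecimal, padded to 48 bits, is 0x7D7CFAB3A813.
Split into bytes (most-significant first): 7D 7C FA B3 A8 13.
Big-endian: lowest address holds the most-significant byte.
So the memory order matches the most-significant-first order: 7D 7C FA B3 A8 13.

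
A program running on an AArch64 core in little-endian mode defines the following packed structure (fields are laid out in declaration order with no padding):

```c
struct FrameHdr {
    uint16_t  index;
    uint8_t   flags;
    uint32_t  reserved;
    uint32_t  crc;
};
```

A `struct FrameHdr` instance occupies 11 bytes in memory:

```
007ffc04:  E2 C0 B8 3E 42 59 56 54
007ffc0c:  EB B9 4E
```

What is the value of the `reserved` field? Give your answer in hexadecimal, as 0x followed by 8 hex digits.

0x5659423E

`reserved` follows `index` (2 B), `flags` (1 B), so it starts at offset 2 + 1 = 3 and occupies 4 bytes.
Bytes at offsets 3..6: 3E 42 59 56.
Little-endian stores the least-significant byte at the lowest address.
Reassemble most-significant byte first: 56 59 42 3E → 0x5659423E.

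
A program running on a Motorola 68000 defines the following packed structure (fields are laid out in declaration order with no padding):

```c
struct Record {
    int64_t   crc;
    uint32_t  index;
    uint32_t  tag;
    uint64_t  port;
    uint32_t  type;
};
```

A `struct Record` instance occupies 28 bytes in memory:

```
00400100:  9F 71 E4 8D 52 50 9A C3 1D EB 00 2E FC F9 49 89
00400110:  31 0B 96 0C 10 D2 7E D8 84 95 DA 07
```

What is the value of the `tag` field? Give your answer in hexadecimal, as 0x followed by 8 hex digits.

`tag` follows `crc` (8 B), `index` (4 B), so it starts at offset 8 + 4 = 12 and occupies 4 bytes.
Bytes at offsets 12..15: FC F9 49 89.
Big-endian: lowest address holds the most-significant byte.
The bytes are already most-significant first: 0xFCF94989.

0xFCF94989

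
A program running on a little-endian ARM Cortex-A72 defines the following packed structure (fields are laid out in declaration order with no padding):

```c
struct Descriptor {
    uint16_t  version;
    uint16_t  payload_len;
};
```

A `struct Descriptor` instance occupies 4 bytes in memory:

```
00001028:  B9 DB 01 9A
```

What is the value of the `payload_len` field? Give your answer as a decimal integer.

39425

`payload_len` follows `version` (2 bytes), so it starts at byte offset 2 and occupies 2 bytes.
Bytes at offsets 2..3: 01 9A.
Little-endian: lowest address holds the least-significant byte.
Reassemble most-significant byte first: 9A 01 → 0x9A01.
0x9A01 = 39425.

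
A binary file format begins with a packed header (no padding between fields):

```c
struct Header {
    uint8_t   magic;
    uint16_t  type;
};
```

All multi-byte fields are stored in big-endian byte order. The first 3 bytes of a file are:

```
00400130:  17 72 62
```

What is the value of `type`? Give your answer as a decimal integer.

29282

`type` follows `magic` (1 byte), so it starts at byte offset 1 and occupies 2 bytes.
Bytes at offsets 1..2: 72 62.
Big-endian stores the most-significant byte at the lowest address.
The bytes are already most-significant first: 0x7262.
0x7262 = 29282.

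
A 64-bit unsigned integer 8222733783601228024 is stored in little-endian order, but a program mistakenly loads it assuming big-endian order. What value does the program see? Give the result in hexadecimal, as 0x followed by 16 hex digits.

8222733783601228024 in 64-bit hexadecimal is 0x721D04CF6E27A8F8.
Stored little-endian, the bytes at ascending addresses are F8 A8 27 6E CF 04 1D 72.
Read back as big-endian, the last byte is least significant, giving 0xF8A8276ECF041D72.

0xF8A8276ECF041D72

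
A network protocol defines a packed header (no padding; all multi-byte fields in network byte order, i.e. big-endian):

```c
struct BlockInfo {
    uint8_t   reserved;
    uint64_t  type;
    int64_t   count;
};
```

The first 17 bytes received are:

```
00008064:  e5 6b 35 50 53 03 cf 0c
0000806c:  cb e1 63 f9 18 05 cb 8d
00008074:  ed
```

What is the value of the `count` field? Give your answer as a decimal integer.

-2205645510909653523

`count` follows `reserved` (1 B), `type` (8 B), so it starts at offset 1 + 8 = 9 and occupies 8 bytes.
Bytes at offsets 9..16: E1 63 F9 18 05 CB 8D ED.
Big-endian: lowest address holds the most-significant byte.
The bytes are already most-significant first: 0xE163F91805CB8DED.
Top bit is set, so as a signed 64-bit value this is 0xE163F91805CB8DED − 2^64 = -2205645510909653523.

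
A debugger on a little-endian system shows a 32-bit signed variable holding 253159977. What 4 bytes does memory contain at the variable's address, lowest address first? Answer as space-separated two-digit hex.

29 EA 16 0F

253159977 in hexadecimal, padded to 32 bits, is 0x0F16EA29.
Split into bytes (most-significant first): 0F 16 EA 29.
In little-endian order the low byte comes first in memory.
So at ascending addresses the bytes are 29 EA 16 0F.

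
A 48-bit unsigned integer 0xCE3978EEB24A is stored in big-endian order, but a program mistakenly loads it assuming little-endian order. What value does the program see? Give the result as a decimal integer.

82132365490638

Stored big-endian, the bytes at ascending addresses are CE 39 78 EE B2 4A.
Read back as little-endian, the first byte is least significant, giving 0x4AB2EE7839CE.
0x4AB2EE7839CE = 82132365490638.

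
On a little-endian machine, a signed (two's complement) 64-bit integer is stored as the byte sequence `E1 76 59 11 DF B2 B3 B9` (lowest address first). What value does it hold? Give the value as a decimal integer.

Little-endian: lowest address holds the least-significant byte.
Reassemble most-significant byte first: B9 B3 B2 DF 11 59 76 E1 → 0xB9B3B2DF115976E1.
Top bit is set, so as a signed 64-bit value this is 0xB9B3B2DF115976E1 − 2^64 = -5065508484723149087.

-5065508484723149087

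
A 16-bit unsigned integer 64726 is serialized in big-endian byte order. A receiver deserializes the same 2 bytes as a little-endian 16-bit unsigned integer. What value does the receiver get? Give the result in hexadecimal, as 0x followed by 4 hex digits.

0xD6FC

64726 in 16-bit hexadecimal is 0xFCD6.
Stored big-endian, the bytes at ascending addresses are FC D6.
Read back as little-endian, the first byte is least significant, giving 0xD6FC.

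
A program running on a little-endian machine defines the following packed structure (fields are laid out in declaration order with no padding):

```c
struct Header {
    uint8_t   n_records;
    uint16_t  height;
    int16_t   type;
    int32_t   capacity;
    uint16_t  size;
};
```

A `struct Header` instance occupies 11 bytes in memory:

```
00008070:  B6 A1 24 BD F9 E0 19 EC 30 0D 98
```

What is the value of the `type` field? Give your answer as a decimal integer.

-1603

`type` follows `n_records` (1 B), `height` (2 B), so it starts at offset 1 + 2 = 3 and occupies 2 bytes.
Bytes at offsets 3..4: BD F9.
In little-endian order the low byte comes first in memory.
Reassemble most-significant byte first: F9 BD → 0xF9BD.
Top bit is set, so as a signed 16-bit value this is 0xF9BD − 2^16 = -1603.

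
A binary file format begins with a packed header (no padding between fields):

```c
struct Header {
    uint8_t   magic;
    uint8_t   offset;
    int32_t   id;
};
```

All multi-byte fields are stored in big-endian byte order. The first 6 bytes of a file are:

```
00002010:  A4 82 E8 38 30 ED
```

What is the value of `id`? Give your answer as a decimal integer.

`id` follows `magic` (1 B), `offset` (1 B), so it starts at offset 1 + 1 = 2 and occupies 4 bytes.
Bytes at offsets 2..5: E8 38 30 ED.
Big-endian stores the most-significant byte at the lowest address.
The bytes are already most-significant first: 0xE83830ED.
Top bit is set, so as a signed 32-bit value this is 0xE83830ED − 2^32 = -398970643.

-398970643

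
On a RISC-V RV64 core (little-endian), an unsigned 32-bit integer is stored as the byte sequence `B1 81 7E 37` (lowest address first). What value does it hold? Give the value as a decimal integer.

In little-endian order the low byte comes first in memory.
Reassemble most-significant byte first: 37 7E 81 B1 → 0x377E81B1.
0x377E81B1 = 931037617.

931037617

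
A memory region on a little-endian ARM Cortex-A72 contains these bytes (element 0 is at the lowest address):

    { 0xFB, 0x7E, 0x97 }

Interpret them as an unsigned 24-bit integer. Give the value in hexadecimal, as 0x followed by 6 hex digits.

Little-endian: lowest address holds the least-significant byte.
Reassemble most-significant byte first: 97 7E FB → 0x977EFB.

0x977EFB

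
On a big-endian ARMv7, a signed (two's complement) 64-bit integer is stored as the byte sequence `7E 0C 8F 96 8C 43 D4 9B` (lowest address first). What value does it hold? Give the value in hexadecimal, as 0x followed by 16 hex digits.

0x7E0C8F968C43D49B

Big-endian stores the most-significant byte at the lowest address.
The bytes are already most-significant first: 0x7E0C8F968C43D49B.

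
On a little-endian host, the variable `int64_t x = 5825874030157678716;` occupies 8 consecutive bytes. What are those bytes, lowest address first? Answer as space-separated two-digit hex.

5825874030157678716 in hexadecimal, padded to 64 bits, is 0x50D9A99049B8C87C.
Split into bytes (most-significant first): 50 D9 A9 90 49 B8 C8 7C.
Little-endian stores the least-significant byte at the lowest address.
So at ascending addresses the bytes are 7C C8 B8 49 90 A9 D9 50.

7C C8 B8 49 90 A9 D9 50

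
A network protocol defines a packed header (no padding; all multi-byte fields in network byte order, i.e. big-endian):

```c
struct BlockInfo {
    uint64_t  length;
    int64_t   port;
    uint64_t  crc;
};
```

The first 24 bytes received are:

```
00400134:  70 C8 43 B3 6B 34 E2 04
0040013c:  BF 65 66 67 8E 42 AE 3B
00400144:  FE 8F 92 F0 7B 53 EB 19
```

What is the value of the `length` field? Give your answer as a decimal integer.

`length` is the first field, at byte offset 0, occupying 8 bytes.
Bytes at offsets 0..7: 70 C8 43 B3 6B 34 E2 04.
Big-endian stores the most-significant byte at the lowest address.
The bytes are already most-significant first: 0x70C843B36B34E204.
0x70C843B36B34E204 = 8126819965466894852.

8126819965466894852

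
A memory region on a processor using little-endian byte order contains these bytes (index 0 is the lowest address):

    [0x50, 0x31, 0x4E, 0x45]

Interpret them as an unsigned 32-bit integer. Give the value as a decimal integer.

Little-endian stores the least-significant byte at the lowest address.
Reassemble most-significant byte first: 45 4E 31 50 → 0x454E3150.
0x454E3150 = 1162752336.

1162752336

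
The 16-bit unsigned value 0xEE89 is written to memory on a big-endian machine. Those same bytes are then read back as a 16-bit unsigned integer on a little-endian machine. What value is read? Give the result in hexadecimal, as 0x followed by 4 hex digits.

Stored big-endian, the bytes at ascending addresses are EE 89.
Read back as little-endian, the first byte is least significant, giving 0x89EE.

0x89EE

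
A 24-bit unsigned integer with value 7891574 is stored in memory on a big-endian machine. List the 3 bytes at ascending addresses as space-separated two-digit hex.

78 6A 76

7891574 in hexadecimal, padded to 24 bits, is 0x786A76.
Split into bytes (most-significant first): 78 6A 76.
Big-endian: lowest address holds the most-significant byte.
So the memory order matches the most-significant-first order: 78 6A 76.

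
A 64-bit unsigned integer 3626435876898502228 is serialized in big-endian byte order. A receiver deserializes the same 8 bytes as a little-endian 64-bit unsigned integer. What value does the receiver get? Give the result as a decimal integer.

6086127139364557618

3626435876898502228 in 64-bit hexadecimal is 0x3253B03763447654.
Stored big-endian, the bytes at ascending addresses are 32 53 B0 37 63 44 76 54.
Read back as little-endian, the first byte is least significant, giving 0x5476446337B05332.
0x5476446337B05332 = 6086127139364557618.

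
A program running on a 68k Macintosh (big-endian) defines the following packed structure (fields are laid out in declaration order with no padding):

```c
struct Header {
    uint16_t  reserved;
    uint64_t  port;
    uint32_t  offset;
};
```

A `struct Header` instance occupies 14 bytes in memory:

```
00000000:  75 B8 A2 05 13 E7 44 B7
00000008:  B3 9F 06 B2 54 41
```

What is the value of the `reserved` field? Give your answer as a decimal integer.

30136

`reserved` is the first field, at byte offset 0, occupying 2 bytes.
Bytes at offsets 0..1: 75 B8.
In big-endian order the high byte comes first in memory.
The bytes are already most-significant first: 0x75B8.
0x75B8 = 30136.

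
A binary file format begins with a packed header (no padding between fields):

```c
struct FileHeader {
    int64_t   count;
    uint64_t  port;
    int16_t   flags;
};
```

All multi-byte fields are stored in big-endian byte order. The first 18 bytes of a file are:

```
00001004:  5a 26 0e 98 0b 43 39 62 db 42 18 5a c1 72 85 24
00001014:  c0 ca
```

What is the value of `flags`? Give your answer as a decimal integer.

-16182

`flags` follows `count` (8 B), `port` (8 B), so it starts at offset 8 + 8 = 16 and occupies 2 bytes.
Bytes at offsets 16..17: C0 CA.
In big-endian order the high byte comes first in memory.
The bytes are already most-significant first: 0xC0CA.
Top bit is set, so as a signed 16-bit value this is 0xC0CA − 2^16 = -16182.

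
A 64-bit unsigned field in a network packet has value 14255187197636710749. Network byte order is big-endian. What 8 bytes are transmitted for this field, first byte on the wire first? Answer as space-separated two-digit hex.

14255187197636710749 in hexadecimal, padded to 64 bits, is 0xC5D4993AA1D5115D.
Split into bytes (most-significant first): C5 D4 99 3A A1 D5 11 5D.
Big-endian: lowest address holds the most-significant byte.
So the memory order matches the most-significant-first order: C5 D4 99 3A A1 D5 11 5D.

C5 D4 99 3A A1 D5 11 5D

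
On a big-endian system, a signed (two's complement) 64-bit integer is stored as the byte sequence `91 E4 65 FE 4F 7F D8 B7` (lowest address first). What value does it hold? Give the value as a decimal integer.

Big-endian: lowest address holds the most-significant byte.
The bytes are already most-significant first: 0x91E465FE4F7FD8B7.
Top bit is set, so as a signed 64-bit value this is 0x91E465FE4F7FD8B7 − 2^64 = -7934104500590094153.

-7934104500590094153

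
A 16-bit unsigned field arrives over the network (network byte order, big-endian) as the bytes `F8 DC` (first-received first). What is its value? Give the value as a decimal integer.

In big-endian order the high byte comes first in memory.
The bytes are already most-significant first: 0xF8DC.
0xF8DC = 63708.

63708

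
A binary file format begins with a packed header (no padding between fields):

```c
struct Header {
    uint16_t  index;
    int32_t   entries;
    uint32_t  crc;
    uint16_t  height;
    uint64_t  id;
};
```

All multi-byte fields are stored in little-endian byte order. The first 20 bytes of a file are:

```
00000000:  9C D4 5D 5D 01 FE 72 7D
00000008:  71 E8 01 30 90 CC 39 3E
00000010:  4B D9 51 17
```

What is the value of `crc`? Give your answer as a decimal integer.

`crc` follows `index` (2 B), `entries` (4 B), so it starts at offset 2 + 4 = 6 and occupies 4 bytes.
Bytes at offsets 6..9: 72 7D 71 E8.
In little-endian order the low byte comes first in memory.
Reassemble most-significant byte first: E8 71 7D 72 → 0xE8717D72.
0xE8717D72 = 3899751794.

3899751794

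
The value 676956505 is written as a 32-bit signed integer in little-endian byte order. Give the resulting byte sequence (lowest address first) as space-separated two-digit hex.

676956505 in hexadecimal, padded to 32 bits, is 0x28598959.
Split into bytes (most-significant first): 28 59 89 59.
In little-endian order the low byte comes first in memory.
So at ascending addresses the bytes are 59 89 59 28.

59 89 59 28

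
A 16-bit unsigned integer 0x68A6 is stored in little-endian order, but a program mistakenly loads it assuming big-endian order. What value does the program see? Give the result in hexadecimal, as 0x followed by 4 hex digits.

0xA668

Stored little-endian, the bytes at ascending addresses are A6 68.
Read back as big-endian, the last byte is least significant, giving 0xA668.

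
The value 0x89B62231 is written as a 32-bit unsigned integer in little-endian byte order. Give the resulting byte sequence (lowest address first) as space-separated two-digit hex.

Split into bytes (most-significant first): 89 B6 22 31.
Little-endian stores the least-significant byte at the lowest address.
So at ascending addresses the bytes are 31 22 B6 89.

31 22 B6 89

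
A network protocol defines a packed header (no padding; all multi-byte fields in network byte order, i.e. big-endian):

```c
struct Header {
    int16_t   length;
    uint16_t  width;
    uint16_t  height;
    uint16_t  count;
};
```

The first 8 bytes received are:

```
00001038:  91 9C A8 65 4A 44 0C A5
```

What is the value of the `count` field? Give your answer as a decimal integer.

`count` follows `length` (2 B), `width` (2 B), `height` (2 B), so it starts at offset 2 + 2 + 2 = 6 and occupies 2 bytes.
Bytes at offsets 6..7: 0C A5.
Big-endian stores the most-significant byte at the lowest address.
The bytes are already most-significant first: 0x0CA5.
0x0CA5 = 3237.

3237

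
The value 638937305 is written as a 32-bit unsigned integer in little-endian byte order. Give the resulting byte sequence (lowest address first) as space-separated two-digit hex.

D9 68 15 26

638937305 in hexadecimal, padded to 32 bits, is 0x261568D9.
Split into bytes (most-significant first): 26 15 68 D9.
In little-endian order the low byte comes first in memory.
So at ascending addresses the bytes are D9 68 15 26.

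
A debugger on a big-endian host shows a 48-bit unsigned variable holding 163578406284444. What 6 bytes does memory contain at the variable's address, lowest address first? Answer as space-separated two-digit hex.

94 C6 10 CC AC 9C

163578406284444 in hexadecimal, padded to 48 bits, is 0x94C610CCAC9C.
Split into bytes (most-significant first): 94 C6 10 CC AC 9C.
In big-endian order the high byte comes first in memory.
So the memory order matches the most-significant-first order: 94 C6 10 CC AC 9C.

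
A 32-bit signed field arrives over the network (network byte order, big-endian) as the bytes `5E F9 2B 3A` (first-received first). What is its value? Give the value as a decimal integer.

In big-endian order the high byte comes first in memory.
The bytes are already most-significant first: 0x5EF92B3A.
0x5EF92B3A = 1593387834.

1593387834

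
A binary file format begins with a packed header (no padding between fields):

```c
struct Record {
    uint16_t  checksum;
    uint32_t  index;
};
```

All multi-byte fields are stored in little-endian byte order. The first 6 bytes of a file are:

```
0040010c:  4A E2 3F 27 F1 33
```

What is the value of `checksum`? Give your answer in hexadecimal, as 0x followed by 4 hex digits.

0xE24A

`checksum` is the first field, at byte offset 0, occupying 2 bytes.
Bytes at offsets 0..1: 4A E2.
Little-endian stores the least-significant byte at the lowest address.
Reassemble most-significant byte first: E2 4A → 0xE24A.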